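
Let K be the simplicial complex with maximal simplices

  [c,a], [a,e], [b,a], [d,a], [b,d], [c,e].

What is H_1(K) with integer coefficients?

Take the total order a < b < c < d < e on the vertex set. Then K (dimension 1) consists of the simplices:

  0-simplices (5): a, b, c, d, e
  1-simplices (6): ab, ac, ad, ae, bd, ce

Hence C_0 ≅ Z^5, C_1 ≅ Z^6.

The boundary map ∂_1: C_1 → C_0 sends each edge [p,q] (with p < q) to q − p. For instance
  ∂bd = d − b.
The resulting 5×6 matrix has rank 4, and its Smith normal form has invariant factors (1,1,1,1).

Now H_k = ker ∂_k / im ∂_{k+1}, so:

  H_1: rank ker ∂_1 − rank ∂_2 = (6 − 4) − 0 = 2, and there is no ∂_2, so H_1 ≅ Z^2.

H_1 ≅ Z^2.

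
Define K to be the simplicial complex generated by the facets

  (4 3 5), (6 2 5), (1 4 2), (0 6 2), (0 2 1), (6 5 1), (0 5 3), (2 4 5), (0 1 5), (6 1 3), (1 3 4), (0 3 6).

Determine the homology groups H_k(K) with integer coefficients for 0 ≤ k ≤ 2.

H_0 ≅ Z,  H_1 ≅ Z/2Z,  H_2 = 0.

Fix the vertex order 0 < 1 < 2 < 3 < 4 < 5 < 6 and write every simplex with vertices in increasing order. Then dim K = 2 and the simplices of K are:

  0-simplices (7): [0], [1], [2], [3], [4], [5], [6]
  1-simplices (18): [0,1], [0,2], [0,3], [0,5], [0,6], [1,2], [1,3], [1,4], [1,5], [1,6], [2,4], [2,5], [2,6], [3,4], [3,5], [3,6], [4,5], [5,6]
  2-simplices (12): [0,1,2], [0,1,5], [0,2,6], [0,3,5], [0,3,6], [1,2,4], [1,3,4], [1,3,6], [1,5,6], [2,4,5], [2,5,6], [3,4,5]

giving chain groups C_0 ≅ Z^7, C_1 ≅ Z^18, C_2 ≅ Z^12.

Boundary ∂_1: C_1 → C_0 maps an edge to its endpoints' difference, ∂[p,q] = q − p.
The resulting 7×18 matrix has rank 6, and its Smith normal form has invariant factors (1,1,1,1,1,1).

∂_2: C_2 → C_1 maps a triangle to the signed sum of its edges. For instance
  ∂[0,3,6] = [3,6] − [0,6] + [0,3],
  ∂[0,3,5] = [3,5] − [0,5] + [0,3].
This gives a 18×12 integer matrix of rank 12; reducing to Smith normal form yields diagonal entries (1,1,1,1,1,1,1,1,1,1,1,2).

Reading off H_k = ker ∂_k / im ∂_{k+1}:

  H_0: rank C_0 − rank ∂_1 = 7 − 6 = 1, and the invariant factors of ∂_1 are all 1, so H_0 = Z.
  H_1: rank ker ∂_1 − rank ∂_2 = (18 − 6) − 12 = 0, and ∂_2 has invariant factor 2 > 1, so H_1 = Z/2Z.
  H_2: rank ker ∂_2 − rank ∂_3 = (12 − 12) − 0 = 0, and there is no ∂_3, so H_2 = 0.

As a check, the Euler characteristic is 7 − 18 + 12 = 1, which agrees with 1 − 0 + 0 = 1.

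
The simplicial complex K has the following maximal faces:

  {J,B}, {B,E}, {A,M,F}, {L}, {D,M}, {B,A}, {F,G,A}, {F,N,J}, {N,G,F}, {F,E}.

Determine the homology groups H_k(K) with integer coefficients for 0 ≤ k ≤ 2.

We work with the vertex ordering A < B < D < E < F < G < J < L < M < N. The simplices of K, each written with vertices in increasing order, are:

  0-simplices (10): A, B, D, E, F, G, J, L, M, N
  1-simplices (14): AB, AF, AG, AM, BE, BJ, DM, EF, FG, FJ, FM, FN, GN, JN
  2-simplices (4): AFG, AFM, FGN, FJN

so the chain groups are C_0 ≅ Z^10, C_1 ≅ Z^14, C_2 ≅ Z^4.

Boundary ∂_1: C_1 → C_0 sends each edge [p,q] (with p < q) to q − p. For instance
  ∂JN = N − J.
The resulting 10×14 matrix has rank 8, and its Smith normal form has invariant factors (1,1,1,1,1,1,1,1).

∂_2: C_2 → C_1 maps a triangle to the signed sum of its edges. For instance
  ∂AFG = FG − AG + AF,
  ∂AFM = FM − AM + AF.
The 14×4 boundary matrix has rank 4 and Smith normal form diag(1,1,1,1).

From H_k ≅ ker(∂_k) / im(∂_{k+1}) we obtain:

  H_0: rank C_0 − rank ∂_1 = 10 − 8 = 2, and the invariant factors of ∂_1 are all 1, so H_0 ≅ Z^2.
  H_1: rank ker ∂_1 − rank ∂_2 = (14 − 8) − 4 = 2, and the invariant factors of ∂_2 are all 1, so H_1 ≅ Z^2.
  H_2: rank ker ∂_2 − rank ∂_3 = (4 − 4) − 0 = 0, and there is no ∂_3, so H_2 ≅ 0.

H_0 ≅ Z^2,  H_1 ≅ Z^2,  H_2 = 0.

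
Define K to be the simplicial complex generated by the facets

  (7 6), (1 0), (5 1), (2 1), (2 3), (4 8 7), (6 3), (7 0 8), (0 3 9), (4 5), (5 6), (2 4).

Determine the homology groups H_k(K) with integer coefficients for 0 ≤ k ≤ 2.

Order the vertices as 0 < 1 < 2 < 3 < 4 < 5 < 6 < 7 < 8 < 9. Listing each simplex with vertices in this order, K has dimension 2 with simplices:

  0-simplices (10): [0], [1], [2], [3], [4], [5], [6], [7], [8], [9]
  1-simplices (17): [0,1], [0,3], [0,7], [0,8], [0,9], [1,2], [1,5], [2,3], [2,4], [3,6], [3,9], [4,5], [4,7], [4,8], [5,6], [6,7], [7,8]
  2-simplices (3): [0,3,9], [0,7,8], [4,7,8]

giving chain groups C_0 ≅ Z^10, C_1 ≅ Z^17, C_2 ≅ Z^3.

∂_1: C_1 → C_0 sends each edge [p,q] (with p < q) to q − p.
The 10×17 boundary matrix has rank 9 and Smith normal form diag(1,1,1,1,1,1,1,1,1).

Boundary ∂_2: C_2 → C_1 acts by ∂[p,q,r] = [q,r] − [p,r] + [p,q]. For instance
  ∂[0,3,9] = [3,9] − [0,9] + [0,3],
  ∂[0,7,8] = [7,8] − [0,8] + [0,7].
The resulting 17×3 matrix has rank 3, and its Smith normal form has invariant factors (1,1,1).

Reading off H_k = ker ∂_k / im ∂_{k+1}:

  H_0: rank C_0 − rank ∂_1 = 10 − 9 = 1, and the invariant factors of ∂_1 are all 1, so H_0 = Z.
  H_1: rank ker ∂_1 − rank ∂_2 = (17 − 9) − 3 = 5, and the invariant factors of ∂_2 are all 1, so H_1 = Z^5.
  H_2: rank ker ∂_2 − rank ∂_3 = (3 − 3) − 0 = 0, and there is no ∂_3, so H_2 = 0.

As a check, the Euler characteristic is 10 − 17 + 3 = -4, which agrees with 1 − 5 + 0 = -4.

H_0 = Z,  H_1 = Z^5,  H_2 = 0.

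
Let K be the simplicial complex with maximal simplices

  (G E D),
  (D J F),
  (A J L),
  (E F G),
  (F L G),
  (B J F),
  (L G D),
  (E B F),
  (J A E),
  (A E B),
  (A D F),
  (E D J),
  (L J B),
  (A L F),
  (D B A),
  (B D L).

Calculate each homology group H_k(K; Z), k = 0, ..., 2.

H_0 = Z,  H_1 = Z^2,  H_2 = Z.

Order the vertices as A < B < D < E < F < G < J < L. Listing each simplex with vertices in this order, K has dimension 2 with simplices:

  0-simplices (8): A, B, D, E, F, G, J, L
  1-simplices (24): AB, AD, AE, AF, AJ, AL, BD, BE, BF, BJ, BL, DE, DF, DG, DJ, DL, EF, EG, EJ, FG, FJ, FL, GL, JL
  2-simplices (16): ABD, ABE, ADF, AEJ, AFL, AJL, BDL, BEF, BFJ, BJL, DEG, DEJ, DFJ, DGL, EFG, FGL

giving chain groups C_0 ≅ Z^8, C_1 ≅ Z^24, C_2 ≅ Z^16.

The boundary map ∂_1: C_1 → C_0 maps an edge to its endpoints' difference, ∂[p,q] = q − p.
The 8×24 boundary matrix has rank 7 and Smith normal form diag(1,1,1,1,1,1,1).

The boundary map ∂_2: C_2 → C_1 maps a triangle to the signed sum of its edges. For instance
  ∂FGL = GL − FL + FG,
  ∂BDL = DL − BL + BD.
This gives a 24×16 integer matrix of rank 15; reducing to Smith normal form yields diagonal entries (1,1,1,1,1,1,1,1,1,1,1,1,1,1,1).

Computing H_k = (kernel of ∂_k) / (image of ∂_{k+1}):

  H_0: rank C_0 − rank ∂_1 = 8 − 7 = 1, and the invariant factors of ∂_1 are all 1, so H_0 ≅ Z.
  H_1: rank ker ∂_1 − rank ∂_2 = (24 − 7) − 15 = 2, and the invariant factors of ∂_2 are all 1, so H_1 ≅ Z^2.
  H_2: rank ker ∂_2 − rank ∂_3 = (16 − 15) − 0 = 1, and there is no ∂_3, so H_2 ≅ Z.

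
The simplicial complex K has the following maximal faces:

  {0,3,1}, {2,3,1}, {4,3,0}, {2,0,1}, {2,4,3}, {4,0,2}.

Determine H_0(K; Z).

Take the total order 0 < 1 < 2 < 3 < 4 on the vertex set. Then K (dimension 2) consists of the simplices:

  0-simplices (5): [0], [1], [2], [3], [4]
  1-simplices (9): [0,1], [0,2], [0,3], [0,4], [1,2], [1,3], [2,3], [2,4], [3,4]
  2-simplices (6): [0,1,2], [0,1,3], [0,2,4], [0,3,4], [1,2,3], [2,3,4]

so the chain groups are C_0 ≅ Z^5, C_1 ≅ Z^9, C_2 ≅ Z^6.

The boundary map ∂_1: C_1 → C_0 is given by ∂[p,q] = [q] − [p]. For instance
  ∂[1,3] = [3] − [1].
The resulting 5×9 matrix has rank 4, and its Smith normal form has invariant factors (1,1,1,1).

The boundary map ∂_2: C_2 → C_1 acts by ∂[p,q,r] = [q,r] − [p,r] + [p,q]. For instance
  ∂[0,3,4] = [3,4] − [0,4] + [0,3],
  ∂[0,2,4] = [2,4] − [0,4] + [0,2].
The 9×6 boundary matrix has rank 5 and Smith normal form diag(1,1,1,1,1).

Reading off H_k = ker ∂_k / im ∂_{k+1}:

  H_0: rank C_0 − rank ∂_1 = 5 − 4 = 1, and the invariant factors of ∂_1 are all 1, so H_0 = Z.

H_0 ≅ Z.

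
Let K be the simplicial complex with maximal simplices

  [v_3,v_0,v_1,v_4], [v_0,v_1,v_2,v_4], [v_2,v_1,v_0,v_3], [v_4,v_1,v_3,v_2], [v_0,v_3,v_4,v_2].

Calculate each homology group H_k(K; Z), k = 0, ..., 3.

Take the total order v_0 < v_1 < v_2 < v_3 < v_4 on the vertex set. Then K (dimension 3) consists of the simplices:

  0-simplices (5): [v_0], [v_1], [v_2], [v_3], [v_4]
  1-simplices (10): [v_0,v_1], [v_0,v_2], [v_0,v_3], [v_0,v_4], [v_1,v_2], [v_1,v_3], [v_1,v_4], [v_2,v_3], [v_2,v_4], [v_3,v_4]
  2-simplices (10): [v_0,v_1,v_2], [v_0,v_1,v_3], [v_0,v_1,v_4], [v_0,v_2,v_3], [v_0,v_2,v_4], [v_0,v_3,v_4], [v_1,v_2,v_3], [v_1,v_2,v_4], [v_1,v_3,v_4], [v_2,v_3,v_4]
  3-simplices (5): [v_0,v_1,v_2,v_3], [v_0,v_1,v_2,v_4], [v_0,v_1,v_3,v_4], [v_0,v_2,v_3,v_4], [v_1,v_2,v_3,v_4]

so the chain groups are C_0 ≅ Z^5, C_1 ≅ Z^10, C_2 ≅ Z^10, C_3 ≅ Z^5.

∂_1: C_1 → C_0 sends each edge [p,q] (with p < q) to q − p. For instance
  ∂[v_2,v_3] = [v_3] − [v_2].
This gives a 5×10 integer matrix of rank 4; reducing to Smith normal form yields diagonal entries (1,1,1,1).

The boundary map ∂_2: C_2 → C_1 sends each 2-simplex [p,q,r] to [q,r] − [p,r] + [p,q]. For instance
  ∂[v_0,v_1,v_3] = [v_1,v_3] − [v_0,v_3] + [v_0,v_1],
  ∂[v_0,v_1,v_2] = [v_1,v_2] − [v_0,v_2] + [v_0,v_1].
This gives a 10×10 integer matrix of rank 6; reducing to Smith normal form yields diagonal entries (1,1,1,1,1,1).

Boundary ∂_3: C_3 → C_2 sends each 3-simplex σ to the alternating sum Σ_i (−1)^i (σ with its i-th vertex removed). For instance
  ∂[v_0,v_1,v_2,v_3] = [v_1,v_2,v_3] − [v_0,v_2,v_3] + [v_0,v_1,v_3] − [v_0,v_1,v_2],
  ∂[v_0,v_1,v_3,v_4] = [v_1,v_3,v_4] − [v_0,v_3,v_4] + [v_0,v_1,v_4] − [v_0,v_1,v_3].
The resulting 10×5 matrix has rank 4, and its Smith normal form has invariant factors (1,1,1,1).

Now H_k = ker ∂_k / im ∂_{k+1}, so:

  H_0: rank C_0 − rank ∂_1 = 5 − 4 = 1, and the invariant factors of ∂_1 are all 1, so H_0 = Z.
  H_1: rank ker ∂_1 − rank ∂_2 = (10 − 4) − 6 = 0, and the invariant factors of ∂_2 are all 1, so H_1 = 0.
  H_2: rank ker ∂_2 − rank ∂_3 = (10 − 6) − 4 = 0, and the invariant factors of ∂_3 are all 1, so H_2 = 0.
  H_3: rank ker ∂_3 − rank ∂_4 = (5 − 4) − 0 = 1, and there is no ∂_4, so H_3 = Z.

(K is a triangulation of the 3-sphere S^3.)

H_0 = Z,  H_1 = 0,  H_2 = 0,  H_3 = Z.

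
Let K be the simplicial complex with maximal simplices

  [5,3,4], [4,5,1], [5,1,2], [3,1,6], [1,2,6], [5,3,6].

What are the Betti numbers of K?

Take the total order 1 < 2 < 3 < 4 < 5 < 6 on the vertex set. Then K (dimension 2) consists of the simplices:

  0-simplices (6): [1], [2], [3], [4], [5], [6]
  1-simplices (12): [1,2], [1,3], [1,4], [1,5], [1,6], [2,5], [2,6], [3,4], [3,5], [3,6], [4,5], [5,6]
  2-simplices (6): [1,2,5], [1,2,6], [1,3,6], [1,4,5], [3,4,5], [3,5,6]

so the chain groups are C_0 ≅ Z^6, C_1 ≅ Z^12, C_2 ≅ Z^6.

∂_1: C_1 → C_0 sends each edge [p,q] (with p < q) to q − p.
The resulting 6×12 matrix has rank 5, and its Smith normal form has invariant factors (1,1,1,1,1).

The boundary map ∂_2: C_2 → C_1 acts by ∂[p,q,r] = [q,r] − [p,r] + [p,q]. For instance
  ∂[3,5,6] = [5,6] − [3,6] + [3,5],
  ∂[1,2,5] = [2,5] − [1,5] + [1,2].
This gives a 12×6 integer matrix of rank 6; reducing to Smith normal form yields diagonal entries (1,1,1,1,1,1).

Reading off H_k = ker ∂_k / im ∂_{k+1}:

  H_0: rank C_0 − rank ∂_1 = 6 − 5 = 1, and the invariant factors of ∂_1 are all 1, so H_0 ≅ Z.
  H_1: rank ker ∂_1 − rank ∂_2 = (12 − 5) − 6 = 1, and the invariant factors of ∂_2 are all 1, so H_1 ≅ Z.
  H_2: rank ker ∂_2 − rank ∂_3 = (6 − 6) − 0 = 0, and there is no ∂_3, so H_2 ≅ 0.

Hence the Betti numbers are b_0 = 1, b_1 = 1, b_2 = 0.

b_0 = 1, b_1 = 1, b_2 = 0.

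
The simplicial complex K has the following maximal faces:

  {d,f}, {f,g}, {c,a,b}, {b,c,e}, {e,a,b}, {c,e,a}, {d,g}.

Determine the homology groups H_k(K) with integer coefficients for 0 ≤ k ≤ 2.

H_0 = Z^2,  H_1 = Z,  H_2 = Z.

Fix the vertex order a < b < c < d < e < f < g and write every simplex with vertices in increasing order. Then dim K = 2 and the simplices of K are:

  0-simplices (7): a, b, c, d, e, f, g
  1-simplices (9): ab, ac, ae, bc, be, ce, df, dg, fg
  2-simplices (4): abc, abe, ace, bce

so the chain groups are C_0 ≅ Z^7, C_1 ≅ Z^9, C_2 ≅ Z^4.

∂_1: C_1 → C_0 sends each edge [p,q] (with p < q) to q − p. For instance
  ∂ab = b − a.
The resulting 7×9 matrix has rank 5, and its Smith normal form has invariant factors (1,1,1,1,1).

∂_2: C_2 → C_1 maps a triangle to the signed sum of its edges. For instance
  ∂ace = ce − ae + ac,
  ∂abc = bc − ac + ab.
This gives a 9×4 integer matrix of rank 3; reducing to Smith normal form yields diagonal entries (1,1,1).

Now H_k = ker ∂_k / im ∂_{k+1}, so:

  H_0: rank C_0 − rank ∂_1 = 7 − 5 = 2, and the invariant factors of ∂_1 are all 1, so H_0 ≅ Z^2.
  H_1: rank ker ∂_1 − rank ∂_2 = (9 − 5) − 3 = 1, and the invariant factors of ∂_2 are all 1, so H_1 ≅ Z.
  H_2: rank ker ∂_2 − rank ∂_3 = (4 − 3) − 0 = 1, and there is no ∂_3, so H_2 ≅ Z.

As a check, the Euler characteristic is 7 − 9 + 4 = 2, which agrees with 2 − 1 + 1 = 2.
(K is a triangulation of the disjoint union of the 2-sphere S^2 and the circle S^1.)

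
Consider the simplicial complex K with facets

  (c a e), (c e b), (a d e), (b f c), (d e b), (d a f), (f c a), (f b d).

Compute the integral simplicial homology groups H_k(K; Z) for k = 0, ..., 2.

Take the total order a < b < c < d < e < f on the vertex set. Then K (dimension 2) consists of the simplices:

  0-simplices (6): a, b, c, d, e, f
  1-simplices (12): ac, ad, ae, af, bc, bd, be, bf, ce, cf, de, df
  2-simplices (8): ace, acf, ade, adf, bce, bcf, bde, bdf

Hence C_0 ≅ Z^6, C_1 ≅ Z^12, C_2 ≅ Z^8.

∂_1: C_1 → C_0 sends each edge [p,q] (with p < q) to q − p.
The resulting 6×12 matrix has rank 5, and its Smith normal form has invariant factors (1,1,1,1,1).

∂_2: C_2 → C_1 maps a triangle to the signed sum of its edges. For instance
  ∂bce = ce − be + bc,
  ∂bde = de − be + bd.
The 12×8 boundary matrix has rank 7 and Smith normal form diag(1,1,1,1,1,1,1).

From H_k ≅ ker(∂_k) / im(∂_{k+1}) we obtain:

  H_0: rank C_0 − rank ∂_1 = 6 − 5 = 1, and the invariant factors of ∂_1 are all 1, so H_0 = Z.
  H_1: rank ker ∂_1 − rank ∂_2 = (12 − 5) − 7 = 0, and the invariant factors of ∂_2 are all 1, so H_1 = 0.
  H_2: rank ker ∂_2 − rank ∂_3 = (8 − 7) − 0 = 1, and there is no ∂_3, so H_2 = Z.

As a check, the Euler characteristic is 6 − 12 + 8 = 2, which agrees with 1 − 0 + 1 = 2.

H_0 ≅ Z,  H_1 = 0,  H_2 ≅ Z.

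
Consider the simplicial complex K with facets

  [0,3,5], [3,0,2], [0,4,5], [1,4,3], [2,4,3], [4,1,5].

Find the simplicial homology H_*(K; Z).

Take the total order 0 < 1 < 2 < 3 < 4 < 5 on the vertex set. Then K (dimension 2) consists of the simplices:

  0-simplices (6): [0], [1], [2], [3], [4], [5]
  1-simplices (12): [0,2], [0,3], [0,4], [0,5], [1,3], [1,4], [1,5], [2,3], [2,4], [3,4], [3,5], [4,5]
  2-simplices (6): [0,2,3], [0,3,5], [0,4,5], [1,3,4], [1,4,5], [2,3,4]

giving chain groups C_0 ≅ Z^6, C_1 ≅ Z^12, C_2 ≅ Z^6.

∂_1: C_1 → C_0 sends each edge [p,q] (with p < q) to q − p. For instance
  ∂[1,4] = [4] − [1].
As a 6×12 matrix over Z this has rank 5, with invariant factors (1,1,1,1,1).

∂_2: C_2 → C_1 acts by ∂[p,q,r] = [q,r] − [p,r] + [p,q]. For instance
  ∂[0,4,5] = [4,5] − [0,5] + [0,4],
  ∂[0,2,3] = [2,3] − [0,3] + [0,2].
This gives a 12×6 integer matrix of rank 6; reducing to Smith normal form yields diagonal entries (1,1,1,1,1,1).

Computing H_k = (kernel of ∂_k) / (image of ∂_{k+1}):

  H_0: rank C_0 − rank ∂_1 = 6 − 5 = 1, and the invariant factors of ∂_1 are all 1, so H_0 = Z.
  H_1: rank ker ∂_1 − rank ∂_2 = (12 − 5) − 6 = 1, and the invariant factors of ∂_2 are all 1, so H_1 = Z.
  H_2: rank ker ∂_2 − rank ∂_3 = (6 − 6) − 0 = 0, and there is no ∂_3, so H_2 = 0.

As a check, the Euler characteristic is 6 − 12 + 6 = 0, which agrees with 1 − 1 + 0 = 0.

H_0 = Z,  H_1 = Z,  H_2 = 0.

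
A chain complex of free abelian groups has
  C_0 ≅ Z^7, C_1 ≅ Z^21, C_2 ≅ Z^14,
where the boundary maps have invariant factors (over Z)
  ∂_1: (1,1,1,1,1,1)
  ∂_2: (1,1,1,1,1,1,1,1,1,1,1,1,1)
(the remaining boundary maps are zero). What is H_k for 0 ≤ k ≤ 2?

H_0 = Z,  H_1 = Z^2,  H_2 = Z.

H_0: b_0 = 7 − 0 − 6 = 1; torsion from ∂_1 factors > 1: none. So H_0 = Z.
H_1: b_1 = 21 − 6 − 13 = 2; torsion from ∂_2 factors > 1: none. So H_1 = Z^2.
H_2: b_2 = 14 − 13 − 0 = 1; torsion from ∂_3 factors > 1: none. So H_2 = Z.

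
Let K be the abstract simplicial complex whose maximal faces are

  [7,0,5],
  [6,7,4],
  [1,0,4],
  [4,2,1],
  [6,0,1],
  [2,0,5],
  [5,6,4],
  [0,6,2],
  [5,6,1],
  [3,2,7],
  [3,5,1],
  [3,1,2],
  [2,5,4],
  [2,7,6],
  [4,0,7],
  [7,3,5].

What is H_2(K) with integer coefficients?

We work with the vertex ordering 0 < 1 < 2 < 3 < 4 < 5 < 6 < 7. The simplices of K, each written with vertices in increasing order, are:

  0-simplices (8): [0], [1], [2], [3], [4], [5], [6], [7]
  1-simplices (24): (24 of them)
  2-simplices (16): [0,1,4], [0,1,6], [0,2,5], [0,2,6], [0,4,7], [0,5,7], [1,2,3], [1,2,4], [1,3,5], [1,5,6], [2,3,7], [2,4,5], [2,6,7], [3,5,7], [4,5,6], [4,6,7]

giving chain groups C_0 ≅ Z^8, C_1 ≅ Z^24, C_2 ≅ Z^16.

Boundary ∂_1: C_1 → C_0 maps an edge to its endpoints' difference, ∂[p,q] = q − p. For instance
  ∂[1,2] = [2] − [1].
As a 8×24 matrix over Z this has rank 7, with invariant factors (1,1,1,1,1,1,1).

Boundary ∂_2: C_2 → C_1 maps a triangle to the signed sum of its edges. For instance
  ∂[2,3,7] = [3,7] − [2,7] + [2,3],
  ∂[0,1,4] = [1,4] − [0,4] + [0,1].
The 24×16 boundary matrix has rank 15 and Smith normal form diag(1,1,1,1,1,1,1,1,1,1,1,1,1,1,1).

Reading off H_k = ker ∂_k / im ∂_{k+1}:

  H_2: rank ker ∂_2 − rank ∂_3 = (16 − 15) − 0 = 1, and there is no ∂_3, so H_2 ≅ Z.

(K is a triangulation of the torus T^2.)

H_2 ≅ Z.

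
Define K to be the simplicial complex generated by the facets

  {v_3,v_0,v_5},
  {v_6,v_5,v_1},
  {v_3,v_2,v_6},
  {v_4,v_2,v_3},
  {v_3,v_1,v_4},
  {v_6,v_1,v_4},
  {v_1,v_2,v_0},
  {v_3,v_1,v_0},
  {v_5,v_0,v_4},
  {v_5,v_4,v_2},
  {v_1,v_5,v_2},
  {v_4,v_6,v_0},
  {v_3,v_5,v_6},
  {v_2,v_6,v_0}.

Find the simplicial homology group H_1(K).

H_1 ≅ Z^2.

Order the vertices as v_0 < v_1 < v_2 < v_3 < v_4 < v_5 < v_6. Listing each simplex with vertices in this order, K has dimension 2 with simplices:

  0-simplices (7): [v_0], [v_1], [v_2], [v_3], [v_4], [v_5], [v_6]
  1-simplices (21): (21 of them)
  2-simplices (14): (14 of them)

so the chain groups are C_0 ≅ Z^7, C_1 ≅ Z^21, C_2 ≅ Z^14.

Boundary ∂_1: C_1 → C_0 maps an edge to its endpoints' difference, ∂[p,q] = q − p. For instance
  ∂[v_5,v_6] = [v_6] − [v_5].
The 7×21 boundary matrix has rank 6 and Smith normal form diag(1,1,1,1,1,1).

Boundary ∂_2: C_2 → C_1 maps a triangle to the signed sum of its edges. For instance
  ∂[v_0,v_3,v_5] = [v_3,v_5] − [v_0,v_5] + [v_0,v_3],
  ∂[v_1,v_2,v_5] = [v_2,v_5] − [v_1,v_5] + [v_1,v_2].
The resulting 21×14 matrix has rank 13, and its Smith normal form has invariant factors (1,1,1,1,1,1,1,1,1,1,1,1,1).

Reading off H_k = ker ∂_k / im ∂_{k+1}:

  H_1: rank ker ∂_1 − rank ∂_2 = (21 − 6) − 13 = 2, and the invariant factors of ∂_2 are all 1, so H_1 = Z^2.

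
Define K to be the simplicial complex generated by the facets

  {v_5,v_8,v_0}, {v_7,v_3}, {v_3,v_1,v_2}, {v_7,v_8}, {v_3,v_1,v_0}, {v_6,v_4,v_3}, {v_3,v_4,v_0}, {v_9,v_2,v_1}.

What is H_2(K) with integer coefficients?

H_2 = 0.

Fix the vertex order v_0 < v_1 < v_2 < v_3 < v_4 < v_5 < v_6 < v_7 < v_8 < v_9 and write every simplex with vertices in increasing order. Then dim K = 2 and the simplices of K are:

  0-simplices (10): [v_0], [v_1], [v_2], [v_3], [v_4], [v_5], [v_6], [v_7], [v_8], [v_9]
  1-simplices (16): (16 of them)
  2-simplices (6): [v_0,v_1,v_3], [v_0,v_3,v_4], [v_0,v_5,v_8], [v_1,v_2,v_3], [v_1,v_2,v_9], [v_3,v_4,v_6]

Hence C_0 ≅ Z^10, C_1 ≅ Z^16, C_2 ≅ Z^6.

∂_1: C_1 → C_0 is given by ∂[p,q] = [q] − [p].
The resulting 10×16 matrix has rank 9, and its Smith normal form has invariant factors (1,1,1,1,1,1,1,1,1).

Boundary ∂_2: C_2 → C_1 sends each 2-simplex [p,q,r] to [q,r] − [p,r] + [p,q]. For instance
  ∂[v_1,v_2,v_9] = [v_2,v_9] − [v_1,v_9] + [v_1,v_2],
  ∂[v_0,v_3,v_4] = [v_3,v_4] − [v_0,v_4] + [v_0,v_3].
The 16×6 boundary matrix has rank 6 and Smith normal form diag(1,1,1,1,1,1).

From H_k ≅ ker(∂_k) / im(∂_{k+1}) we obtain:

  H_2: rank ker ∂_2 − rank ∂_3 = (6 − 6) − 0 = 0, and there is no ∂_3, so H_2 ≅ 0.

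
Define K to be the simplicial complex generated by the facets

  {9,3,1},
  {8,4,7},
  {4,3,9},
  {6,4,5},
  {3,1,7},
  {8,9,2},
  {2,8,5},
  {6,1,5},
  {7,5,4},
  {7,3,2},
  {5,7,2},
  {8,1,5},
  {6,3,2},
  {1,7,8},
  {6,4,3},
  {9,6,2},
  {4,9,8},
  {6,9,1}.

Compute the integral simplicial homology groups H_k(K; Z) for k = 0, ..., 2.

H_0 = Z,  H_1 = Z ⊕ Z/2,  H_2 = 0.

K has 9 vertices, 27 edges, 18 triangles.
rank ∂_0 = 0, rank ∂_1 = 8 ⇒ b_0 = 9 − 0 − 8 = 1; all invariant factors of ∂_1 are 1 so no torsion. So H_0 ≅ Z.
rank ∂_1 = 8, rank ∂_2 = 18 ⇒ b_1 = 27 − 8 − 18 = 1; ∂_2 has invariant factor(s) [2] giving torsion. So H_1 ≅ Z ⊕ Z/2.
rank ∂_2 = 18, rank ∂_3 = 0 ⇒ b_2 = 18 − 18 − 0 = 0. So H_2 ≅ 0.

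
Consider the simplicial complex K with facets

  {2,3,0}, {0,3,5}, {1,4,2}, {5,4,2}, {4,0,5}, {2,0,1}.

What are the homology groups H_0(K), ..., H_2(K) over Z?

We work with the vertex ordering 0 < 1 < 2 < 3 < 4 < 5. The simplices of K, each written with vertices in increasing order, are:

  0-simplices (6): [0], [1], [2], [3], [4], [5]
  1-simplices (12): [0,1], [0,2], [0,3], [0,4], [0,5], [1,2], [1,4], [2,3], [2,4], [2,5], [3,5], [4,5]
  2-simplices (6): [0,1,2], [0,2,3], [0,3,5], [0,4,5], [1,2,4], [2,4,5]

giving chain groups C_0 ≅ Z^6, C_1 ≅ Z^12, C_2 ≅ Z^6.

The boundary map ∂_1: C_1 → C_0 is given by ∂[p,q] = [q] − [p].
As a 6×12 matrix over Z this has rank 5, with invariant factors (1,1,1,1,1).

∂_2: C_2 → C_1 sends each 2-simplex [p,q,r] to [q,r] − [p,r] + [p,q]. For instance
  ∂[0,1,2] = [1,2] − [0,2] + [0,1],
  ∂[1,2,4] = [2,4] − [1,4] + [1,2].
The resulting 12×6 matrix has rank 6, and its Smith normal form has invariant factors (1,1,1,1,1,1).

Reading off H_k = ker ∂_k / im ∂_{k+1}:

  H_0: rank C_0 − rank ∂_1 = 6 − 5 = 1, and the invariant factors of ∂_1 are all 1, so H_0 ≅ Z.
  H_1: rank ker ∂_1 − rank ∂_2 = (12 − 5) − 6 = 1, and the invariant factors of ∂_2 are all 1, so H_1 ≅ Z.
  H_2: rank ker ∂_2 − rank ∂_3 = (6 − 6) − 0 = 0, and there is no ∂_3, so H_2 ≅ 0.

H_0 ≅ Z,  H_1 ≅ Z,  H_2 = 0.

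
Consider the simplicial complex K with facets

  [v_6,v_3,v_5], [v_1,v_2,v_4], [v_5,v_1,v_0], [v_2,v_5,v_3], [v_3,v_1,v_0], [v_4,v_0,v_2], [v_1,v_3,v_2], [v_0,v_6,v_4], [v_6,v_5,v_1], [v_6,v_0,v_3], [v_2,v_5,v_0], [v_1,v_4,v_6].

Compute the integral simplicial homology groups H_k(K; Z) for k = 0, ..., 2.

Order the vertices as v_0 < v_1 < v_2 < v_3 < v_4 < v_5 < v_6. Listing each simplex with vertices in this order, K has dimension 2 with simplices:

  0-simplices (7): [v_0], [v_1], [v_2], [v_3], [v_4], [v_5], [v_6]
  1-simplices (18): (18 of them)
  2-simplices (12): (12 of them)

giving chain groups C_0 ≅ Z^7, C_1 ≅ Z^18, C_2 ≅ Z^12.

∂_1: C_1 → C_0 is given by ∂[p,q] = [q] − [p]. For instance
  ∂[v_0,v_5] = [v_5] − [v_0].
As a 7×18 matrix over Z this has rank 6, with invariant factors (1,1,1,1,1,1).

The boundary map ∂_2: C_2 → C_1 maps a triangle to the signed sum of its edges. For instance
  ∂[v_0,v_3,v_6] = [v_3,v_6] − [v_0,v_6] + [v_0,v_3],
  ∂[v_0,v_1,v_3] = [v_1,v_3] − [v_0,v_3] + [v_0,v_1].
The 18×12 boundary matrix has rank 12 and Smith normal form diag(1,1,1,1,1,1,1,1,1,1,1,2).

Reading off H_k = ker ∂_k / im ∂_{k+1}:

  H_0: rank C_0 − rank ∂_1 = 7 − 6 = 1, and the invariant factors of ∂_1 are all 1, so H_0 ≅ Z.
  H_1: rank ker ∂_1 − rank ∂_2 = (18 − 6) − 12 = 0, and ∂_2 has invariant factor 2 > 1, so H_1 ≅ Z/2.
  H_2: rank ker ∂_2 − rank ∂_3 = (12 − 12) − 0 = 0, and there is no ∂_3, so H_2 ≅ 0.

As a check, the Euler characteristic is 7 − 18 + 12 = 1, which agrees with 1 − 0 + 0 = 1.
(K is a triangulation of the real projective plane RP^2.)

H_0 = Z,  H_1 = Z/2,  H_2 = 0.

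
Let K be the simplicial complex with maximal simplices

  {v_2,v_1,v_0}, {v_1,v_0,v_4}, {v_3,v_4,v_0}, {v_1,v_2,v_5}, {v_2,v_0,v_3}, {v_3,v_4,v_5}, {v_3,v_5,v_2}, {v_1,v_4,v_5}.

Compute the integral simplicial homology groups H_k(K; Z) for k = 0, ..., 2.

H_0 = Z,  H_1 = 0,  H_2 = Z.

We work with the vertex ordering v_0 < v_1 < v_2 < v_3 < v_4 < v_5. The simplices of K, each written with vertices in increasing order, are:

  0-simplices (6): [v_0], [v_1], [v_2], [v_3], [v_4], [v_5]
  1-simplices (12): [v_0,v_1], [v_0,v_2], [v_0,v_3], [v_0,v_4], [v_1,v_2], [v_1,v_4], [v_1,v_5], [v_2,v_3], [v_2,v_5], [v_3,v_4], [v_3,v_5], [v_4,v_5]
  2-simplices (8): [v_0,v_1,v_2], [v_0,v_1,v_4], [v_0,v_2,v_3], [v_0,v_3,v_4], [v_1,v_2,v_5], [v_1,v_4,v_5], [v_2,v_3,v_5], [v_3,v_4,v_5]

giving chain groups C_0 ≅ Z^6, C_1 ≅ Z^12, C_2 ≅ Z^8.

Boundary ∂_1: C_1 → C_0 sends each edge [p,q] (with p < q) to q − p. For instance
  ∂[v_0,v_2] = [v_2] − [v_0].
The 6×12 boundary matrix has rank 5 and Smith normal form diag(1,1,1,1,1).

The boundary map ∂_2: C_2 → C_1 acts by ∂[p,q,r] = [q,r] − [p,r] + [p,q]. For instance
  ∂[v_3,v_4,v_5] = [v_4,v_5] − [v_3,v_5] + [v_3,v_4],
  ∂[v_0,v_1,v_2] = [v_1,v_2] − [v_0,v_2] + [v_0,v_1].
As a 12×8 matrix over Z this has rank 7, with invariant factors (1,1,1,1,1,1,1).

Computing H_k = (kernel of ∂_k) / (image of ∂_{k+1}):

  H_0: rank C_0 − rank ∂_1 = 6 − 5 = 1, and the invariant factors of ∂_1 are all 1, so H_0 ≅ Z.
  H_1: rank ker ∂_1 − rank ∂_2 = (12 − 5) − 7 = 0, and the invariant factors of ∂_2 are all 1, so H_1 ≅ 0.
  H_2: rank ker ∂_2 − rank ∂_3 = (8 − 7) − 0 = 1, and there is no ∂_3, so H_2 ≅ Z.

(K is a triangulation of the 2-sphere S^2.)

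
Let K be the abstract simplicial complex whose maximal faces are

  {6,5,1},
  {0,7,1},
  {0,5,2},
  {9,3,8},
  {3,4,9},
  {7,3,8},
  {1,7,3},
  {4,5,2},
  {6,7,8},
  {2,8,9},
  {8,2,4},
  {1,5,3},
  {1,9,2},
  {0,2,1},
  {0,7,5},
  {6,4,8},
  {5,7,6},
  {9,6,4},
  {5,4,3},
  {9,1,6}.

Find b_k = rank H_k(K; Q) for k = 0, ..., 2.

K has 10 vertices, 30 edges, 20 triangles.
rank ∂_0 = 0, rank ∂_1 = 9 ⇒ b_0 = 10 − 0 − 9 = 1; all invariant factors of ∂_1 are 1 so no torsion. So H_0 = Z.
rank ∂_1 = 9, rank ∂_2 = 20 ⇒ b_1 = 30 − 9 − 20 = 1; ∂_2 has invariant factor(s) [2] giving torsion. So H_1 = Z ⊕ Z/2.
rank ∂_2 = 20, rank ∂_3 = 0 ⇒ b_2 = 20 − 20 − 0 = 0. So H_2 = 0.

b_0 = 1, b_1 = 1, b_2 = 0.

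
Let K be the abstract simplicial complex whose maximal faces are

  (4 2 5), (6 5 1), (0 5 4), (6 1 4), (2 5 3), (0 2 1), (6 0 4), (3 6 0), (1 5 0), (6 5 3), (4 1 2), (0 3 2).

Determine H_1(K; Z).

Fix the vertex order 0 < 1 < 2 < 3 < 4 < 5 < 6 and write every simplex with vertices in increasing order. Then dim K = 2 and the simplices of K are:

  0-simplices (7): [0], [1], [2], [3], [4], [5], [6]
  1-simplices (18): [0,1], [0,2], [0,3], [0,4], [0,5], [0,6], [1,2], [1,4], [1,5], [1,6], [2,3], [2,4], [2,5], [3,5], [3,6], [4,5], [4,6], [5,6]
  2-simplices (12): [0,1,2], [0,1,5], [0,2,3], [0,3,6], [0,4,5], [0,4,6], [1,2,4], [1,4,6], [1,5,6], [2,3,5], [2,4,5], [3,5,6]

Hence C_0 ≅ Z^7, C_1 ≅ Z^18, C_2 ≅ Z^12.

The boundary map ∂_1: C_1 → C_0 sends each edge [p,q] (with p < q) to q − p. For instance
  ∂[0,5] = [5] − [0].
The 7×18 boundary matrix has rank 6 and Smith normal form diag(1,1,1,1,1,1).

Boundary ∂_2: C_2 → C_1 maps a triangle to the signed sum of its edges. For instance
  ∂[0,2,3] = [2,3] − [0,3] + [0,2],
  ∂[0,1,5] = [1,5] − [0,5] + [0,1].
As a 18×12 matrix over Z this has rank 12, with invariant factors (1,1,1,1,1,1,1,1,1,1,1,2).

Reading off H_k = ker ∂_k / im ∂_{k+1}:

  H_1: rank ker ∂_1 − rank ∂_2 = (18 − 6) − 12 = 0, and ∂_2 has invariant factor 2 > 1, so H_1 = Z/2Z.

H_1 ≅ Z/2Z.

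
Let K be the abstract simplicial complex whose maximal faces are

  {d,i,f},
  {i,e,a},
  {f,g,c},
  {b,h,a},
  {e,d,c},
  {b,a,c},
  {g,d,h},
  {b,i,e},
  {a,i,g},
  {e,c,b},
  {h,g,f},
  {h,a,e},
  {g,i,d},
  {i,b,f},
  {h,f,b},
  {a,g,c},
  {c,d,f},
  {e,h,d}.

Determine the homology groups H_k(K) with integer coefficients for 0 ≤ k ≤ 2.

H_0 = Z,  H_1 = Z × Z/2,  H_2 = 0.

Fix the vertex order a < b < c < d < e < f < g < h < i and write every simplex with vertices in increasing order. Then dim K = 2 and the simplices of K are:

  0-simplices (9): a, b, c, d, e, f, g, h, i
  1-simplices (27): ab, ac, ae, ag, ah, ai, bc, be, bf, bh, bi, cd, ce, cf, cg, de, df, dg, dh, di, eh, ei, fg, fh, fi, gh, gi
  2-simplices (18): abc, abh, acg, aeh, aei, agi, bce, bei, bfh, bfi, cde, cdf, cfg, deh, dfi, dgh, dgi, fgh

giving chain groups C_0 ≅ Z^9, C_1 ≅ Z^27, C_2 ≅ Z^18.

The boundary map ∂_1: C_1 → C_0 is given by ∂[p,q] = [q] − [p]. For instance
  ∂gi = i − g.
The resulting 9×27 matrix has rank 8, and its Smith normal form has invariant factors (1,1,1,1,1,1,1,1).

Boundary ∂_2: C_2 → C_1 maps a triangle to the signed sum of its edges. For instance
  ∂dgh = gh − dh + dg,
  ∂bfh = fh − bh + bf.
This gives a 27×18 integer matrix of rank 18; reducing to Smith normal form yields diagonal entries (1,1,1,1,1,1,1,1,1,1,1,1,1,1,1,1,1,2).

Now H_k = ker ∂_k / im ∂_{k+1}, so:

  H_0: rank C_0 − rank ∂_1 = 9 − 8 = 1, and the invariant factors of ∂_1 are all 1, so H_0 ≅ Z.
  H_1: rank ker ∂_1 − rank ∂_2 = (27 − 8) − 18 = 1, and ∂_2 has invariant factor 2 > 1, so H_1 ≅ Z × Z/2.
  H_2: rank ker ∂_2 − rank ∂_3 = (18 − 18) − 0 = 0, and there is no ∂_3, so H_2 ≅ 0.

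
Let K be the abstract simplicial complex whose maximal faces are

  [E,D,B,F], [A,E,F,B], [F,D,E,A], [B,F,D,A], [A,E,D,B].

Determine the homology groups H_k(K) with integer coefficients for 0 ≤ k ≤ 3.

We work with the vertex ordering A < B < D < E < F. The simplices of K, each written with vertices in increasing order, are:

  0-simplices (5): A, B, D, E, F
  1-simplices (10): AB, AD, AE, AF, BD, BE, BF, DE, DF, EF
  2-simplices (10): ABD, ABE, ABF, ADE, ADF, AEF, BDE, BDF, BEF, DEF
  3-simplices (5): ABDE, ABDF, ABEF, ADEF, BDEF

giving chain groups C_0 ≅ Z^5, C_1 ≅ Z^10, C_2 ≅ Z^10, C_3 ≅ Z^5.

∂_1: C_1 → C_0 is given by ∂[p,q] = [q] − [p]. For instance
  ∂AD = D − A.
The 5×10 boundary matrix has rank 4 and Smith normal form diag(1,1,1,1).

Boundary ∂_2: C_2 → C_1 sends each 2-simplex [p,q,r] to [q,r] − [p,r] + [p,q]. For instance
  ∂ADF = DF − AF + AD,
  ∂ABF = BF − AF + AB.
The 10×10 boundary matrix has rank 6 and Smith normal form diag(1,1,1,1,1,1).

∂_3: C_3 → C_2 sends each 3-simplex σ to the alternating sum Σ_i (−1)^i (σ with its i-th vertex removed). For instance
  ∂ABEF = BEF − AEF + ABF − ABE,
  ∂ABDF = BDF − ADF + ABF − ABD.
This gives a 10×5 integer matrix of rank 4; reducing to Smith normal form yields diagonal entries (1,1,1,1).

Reading off H_k = ker ∂_k / im ∂_{k+1}:

  H_0: rank C_0 − rank ∂_1 = 5 − 4 = 1, and the invariant factors of ∂_1 are all 1, so H_0 = Z.
  H_1: rank ker ∂_1 − rank ∂_2 = (10 − 4) − 6 = 0, and the invariant factors of ∂_2 are all 1, so H_1 = 0.
  H_2: rank ker ∂_2 − rank ∂_3 = (10 − 6) − 4 = 0, and the invariant factors of ∂_3 are all 1, so H_2 = 0.
  H_3: rank ker ∂_3 − rank ∂_4 = (5 − 4) − 0 = 1, and there is no ∂_4, so H_3 = Z.

H_0 ≅ Z,  H_1 = 0,  H_2 = 0,  H_3 ≅ Z.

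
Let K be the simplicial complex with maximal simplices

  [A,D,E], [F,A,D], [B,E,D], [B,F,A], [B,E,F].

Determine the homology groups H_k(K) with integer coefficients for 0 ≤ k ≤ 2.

K has 5 vertices, 10 edges, 5 triangles.
rank ∂_0 = 0, rank ∂_1 = 4 ⇒ b_0 = 5 − 0 − 4 = 1; all invariant factors of ∂_1 are 1 so no torsion. So H_0 = Z.
rank ∂_1 = 4, rank ∂_2 = 5 ⇒ b_1 = 10 − 4 − 5 = 1; all invariant factors of ∂_2 are 1 so no torsion. So H_1 = Z.
rank ∂_2 = 5, rank ∂_3 = 0 ⇒ b_2 = 5 − 5 − 0 = 0. So H_2 = 0.

H_0 = Z,  H_1 = Z,  H_2 = 0.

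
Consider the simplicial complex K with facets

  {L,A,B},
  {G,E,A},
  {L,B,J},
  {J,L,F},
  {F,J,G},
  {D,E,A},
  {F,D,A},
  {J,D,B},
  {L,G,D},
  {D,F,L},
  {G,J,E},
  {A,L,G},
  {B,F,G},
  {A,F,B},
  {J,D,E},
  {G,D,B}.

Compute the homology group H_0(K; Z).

H_0 = Z.

We work with the vertex ordering A < B < D < E < F < G < J < L. The simplices of K, each written with vertices in increasing order, are:

  0-simplices (8): A, B, D, E, F, G, J, L
  1-simplices (24): AB, AD, AE, AF, AG, AL, BD, BF, BG, BJ, BL, DE, DF, DG, DJ, DL, EG, EJ, FG, FJ, FL, GJ, GL, JL
  2-simplices (16): ABF, ABL, ADE, ADF, AEG, AGL, BDG, BDJ, BFG, BJL, DEJ, DFL, DGL, EGJ, FGJ, FJL

giving chain groups C_0 ≅ Z^8, C_1 ≅ Z^24, C_2 ≅ Z^16.

The boundary map ∂_1: C_1 → C_0 maps an edge to its endpoints' difference, ∂[p,q] = q − p.
As a 8×24 matrix over Z this has rank 7, with invariant factors (1,1,1,1,1,1,1).

∂_2: C_2 → C_1 sends each 2-simplex [p,q,r] to [q,r] − [p,r] + [p,q]. For instance
  ∂ABL = BL − AL + AB,
  ∂AEG = EG − AG + AE.
The 24×16 boundary matrix has rank 15 and Smith normal form diag(1,1,1,1,1,1,1,1,1,1,1,1,1,1,1).

Computing H_k = (kernel of ∂_k) / (image of ∂_{k+1}):

  H_0: rank C_0 − rank ∂_1 = 8 − 7 = 1, and the invariant factors of ∂_1 are all 1, so H_0 = Z.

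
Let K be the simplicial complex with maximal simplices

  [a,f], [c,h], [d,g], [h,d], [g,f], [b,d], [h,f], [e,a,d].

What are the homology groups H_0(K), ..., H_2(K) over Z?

K has 8 vertices, 10 edges, 1 triangle.
rank ∂_0 = 0, rank ∂_1 = 7 ⇒ b_0 = 8 − 0 − 7 = 1; all invariant factors of ∂_1 are 1 so no torsion. So H_0 ≅ Z.
rank ∂_1 = 7, rank ∂_2 = 1 ⇒ b_1 = 10 − 7 − 1 = 2; all invariant factors of ∂_2 are 1 so no torsion. So H_1 ≅ Z^2.
rank ∂_2 = 1, rank ∂_3 = 0 ⇒ b_2 = 1 − 1 − 0 = 0. So H_2 ≅ 0.

H_0 ≅ Z,  H_1 ≅ Z^2,  H_2 = 0.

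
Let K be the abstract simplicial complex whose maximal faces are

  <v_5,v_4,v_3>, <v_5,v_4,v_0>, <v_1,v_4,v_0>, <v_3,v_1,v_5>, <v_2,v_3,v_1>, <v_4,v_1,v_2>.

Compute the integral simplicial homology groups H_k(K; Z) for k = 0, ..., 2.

Order the vertices as v_0 < v_1 < v_2 < v_3 < v_4 < v_5. Listing each simplex with vertices in this order, K has dimension 2 with simplices:

  0-simplices (6): [v_0], [v_1], [v_2], [v_3], [v_4], [v_5]
  1-simplices (12): [v_0,v_1], [v_0,v_4], [v_0,v_5], [v_1,v_2], [v_1,v_3], [v_1,v_4], [v_1,v_5], [v_2,v_3], [v_2,v_4], [v_3,v_4], [v_3,v_5], [v_4,v_5]
  2-simplices (6): [v_0,v_1,v_4], [v_0,v_4,v_5], [v_1,v_2,v_3], [v_1,v_2,v_4], [v_1,v_3,v_5], [v_3,v_4,v_5]

giving chain groups C_0 ≅ Z^6, C_1 ≅ Z^12, C_2 ≅ Z^6.

The boundary map ∂_1: C_1 → C_0 sends each edge [p,q] (with p < q) to q − p.
As a 6×12 matrix over Z this has rank 5, with invariant factors (1,1,1,1,1).

∂_2: C_2 → C_1 sends each 2-simplex [p,q,r] to [q,r] − [p,r] + [p,q]. For instance
  ∂[v_0,v_4,v_5] = [v_4,v_5] − [v_0,v_5] + [v_0,v_4],
  ∂[v_1,v_2,v_4] = [v_2,v_4] − [v_1,v_4] + [v_1,v_2].
This gives a 12×6 integer matrix of rank 6; reducing to Smith normal form yields diagonal entries (1,1,1,1,1,1).

Reading off H_k = ker ∂_k / im ∂_{k+1}:

  H_0: rank C_0 − rank ∂_1 = 6 − 5 = 1, and the invariant factors of ∂_1 are all 1, so H_0 = Z.
  H_1: rank ker ∂_1 − rank ∂_2 = (12 − 5) − 6 = 1, and the invariant factors of ∂_2 are all 1, so H_1 = Z.
  H_2: rank ker ∂_2 − rank ∂_3 = (6 − 6) − 0 = 0, and there is no ∂_3, so H_2 = 0.

(K is a triangulation of the cylinder S^1 x I.)

H_0 ≅ Z,  H_1 ≅ Z,  H_2 = 0.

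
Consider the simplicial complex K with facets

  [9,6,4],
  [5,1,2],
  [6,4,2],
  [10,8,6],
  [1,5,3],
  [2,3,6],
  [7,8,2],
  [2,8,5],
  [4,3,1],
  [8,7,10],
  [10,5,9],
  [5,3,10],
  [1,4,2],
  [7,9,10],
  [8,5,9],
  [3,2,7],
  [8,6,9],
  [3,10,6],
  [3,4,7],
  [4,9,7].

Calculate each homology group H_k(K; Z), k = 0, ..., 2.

H_0 ≅ Z,  H_1 ≅ Z × Z/2,  H_2 = 0.

Fix the vertex order 1 < 2 < 3 < 4 < 5 < 6 < 7 < 8 < 9 < 10 and write every simplex with vertices in increasing order. Then dim K = 2 and the simplices of K are:

  0-simplices (10): [1], [2], [3], [4], [5], [6], [7], [8], [9], [10]
  1-simplices (30): (30 of them)
  2-simplices (20): (20 of them)

so the chain groups are C_0 ≅ Z^10, C_1 ≅ Z^30, C_2 ≅ Z^20.

∂_1: C_1 → C_0 sends each edge [p,q] (with p < q) to q − p. For instance
  ∂[6,8] = [8] − [6].
As a 10×30 matrix over Z this has rank 9, with invariant factors (1,1,1,1,1,1,1,1,1).

Boundary ∂_2: C_2 → C_1 maps a triangle to the signed sum of its edges. For instance
  ∂[3,5,10] = [5,10] − [3,10] + [3,5],
  ∂[3,6,10] = [6,10] − [3,10] + [3,6].
This gives a 30×20 integer matrix of rank 20; reducing to Smith normal form yields diagonal entries (1,1,1,1,1,1,1,1,1,1,1,1,1,1,1,1,1,1,1,2).

Now H_k = ker ∂_k / im ∂_{k+1}, so:

  H_0: rank C_0 − rank ∂_1 = 10 − 9 = 1, and the invariant factors of ∂_1 are all 1, so H_0 = Z.
  H_1: rank ker ∂_1 − rank ∂_2 = (30 − 9) − 20 = 1, and ∂_2 has invariant factor 2 > 1, so H_1 = Z × Z/2.
  H_2: rank ker ∂_2 − rank ∂_3 = (20 − 20) − 0 = 0, and there is no ∂_3, so H_2 = 0.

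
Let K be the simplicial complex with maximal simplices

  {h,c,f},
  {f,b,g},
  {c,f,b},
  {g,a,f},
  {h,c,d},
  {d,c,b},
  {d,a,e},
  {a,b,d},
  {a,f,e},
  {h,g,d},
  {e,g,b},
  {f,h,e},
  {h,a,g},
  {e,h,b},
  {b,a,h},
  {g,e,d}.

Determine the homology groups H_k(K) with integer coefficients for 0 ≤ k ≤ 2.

K has 8 vertices, 24 edges, 16 triangles.
rank ∂_0 = 0, rank ∂_1 = 7 ⇒ b_0 = 8 − 0 − 7 = 1; all invariant factors of ∂_1 are 1 so no torsion. So H_0 ≅ Z.
rank ∂_1 = 7, rank ∂_2 = 15 ⇒ b_1 = 24 − 7 − 15 = 2; all invariant factors of ∂_2 are 1 so no torsion. So H_1 ≅ Z^2.
rank ∂_2 = 15, rank ∂_3 = 0 ⇒ b_2 = 16 − 15 − 0 = 1. So H_2 ≅ Z.

H_0 ≅ Z,  H_1 ≅ Z^2,  H_2 ≅ Z.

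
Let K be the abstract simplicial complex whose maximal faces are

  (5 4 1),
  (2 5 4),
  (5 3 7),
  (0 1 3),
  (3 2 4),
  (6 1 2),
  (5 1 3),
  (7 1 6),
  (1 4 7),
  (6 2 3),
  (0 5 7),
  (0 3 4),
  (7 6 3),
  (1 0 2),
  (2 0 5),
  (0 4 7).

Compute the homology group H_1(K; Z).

H_1 = Z^2.

Take the total order 0 < 1 < 2 < 3 < 4 < 5 < 6 < 7 on the vertex set. Then K (dimension 2) consists of the simplices:

  0-simplices (8): [0], [1], [2], [3], [4], [5], [6], [7]
  1-simplices (24): (24 of them)
  2-simplices (16): [0,1,2], [0,1,3], [0,2,5], [0,3,4], [0,4,7], [0,5,7], [1,2,6], [1,3,5], [1,4,5], [1,4,7], [1,6,7], [2,3,4], [2,3,6], [2,4,5], [3,5,7], [3,6,7]

so the chain groups are C_0 ≅ Z^8, C_1 ≅ Z^24, C_2 ≅ Z^16.

Boundary ∂_1: C_1 → C_0 sends each edge [p,q] (with p < q) to q − p.
As a 8×24 matrix over Z this has rank 7, with invariant factors (1,1,1,1,1,1,1).

∂_2: C_2 → C_1 maps a triangle to the signed sum of its edges. For instance
  ∂[0,3,4] = [3,4] − [0,4] + [0,3],
  ∂[1,3,5] = [3,5] − [1,5] + [1,3].
The 24×16 boundary matrix has rank 15 and Smith normal form diag(1,1,1,1,1,1,1,1,1,1,1,1,1,1,1).

Reading off H_k = ker ∂_k / im ∂_{k+1}:

  H_1: rank ker ∂_1 − rank ∂_2 = (24 − 7) − 15 = 2, and the invariant factors of ∂_2 are all 1, so H_1 ≅ Z^2.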